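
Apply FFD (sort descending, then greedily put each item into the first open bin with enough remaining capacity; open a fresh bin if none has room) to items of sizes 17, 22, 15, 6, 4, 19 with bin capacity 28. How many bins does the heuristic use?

Sorted descending: 22, 19, 17, 15, 6, 4.
  22 → bin 1 (new)  [load 22/28]
  19 → bin 2 (new)  [load 19/28]
  17 → bin 3 (new)  [load 17/28]
  15 → bin 4 (new)  [load 15/28]
  6 → bin 1  [load 28/28]
  4 → bin 2  [load 23/28]
4 bins opened.

4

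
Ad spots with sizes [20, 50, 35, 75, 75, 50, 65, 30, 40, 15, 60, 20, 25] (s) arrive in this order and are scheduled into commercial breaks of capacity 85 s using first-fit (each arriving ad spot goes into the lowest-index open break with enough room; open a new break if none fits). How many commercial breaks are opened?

7

  20 → break 1 (new)  [load 20/85]
  50 → break 1  [load 70/85]
  35 → break 2 (new)  [load 35/85]
  75 → break 3 (new)  [load 75/85]
  75 → break 4 (new)  [load 75/85]
  50 → break 2  [load 85/85]
  65 → break 5 (new)  [load 65/85]
  30 → break 6 (new)  [load 30/85]
  40 → break 6  [load 70/85]
  15 → break 1  [load 85/85]
  60 → break 7 (new)  [load 60/85]
  20 → break 5  [load 85/85]
  25 → break 7  [load 85/85]
7 commercial breaks opened.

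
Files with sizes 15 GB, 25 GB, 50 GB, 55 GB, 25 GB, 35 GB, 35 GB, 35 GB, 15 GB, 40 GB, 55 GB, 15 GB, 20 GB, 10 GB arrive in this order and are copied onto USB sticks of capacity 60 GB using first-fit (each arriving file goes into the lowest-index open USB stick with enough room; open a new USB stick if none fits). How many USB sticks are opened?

8

  15 → USB stick 1 (new)  [load 15/60]
  25 → USB stick 1  [load 40/60]
  50 → USB stick 2 (new)  [load 50/60]
  55 → USB stick 3 (new)  [load 55/60]
  25 → USB stick 4 (new)  [load 25/60]
  35 → USB stick 4  [load 60/60]
  35 → USB stick 5 (new)  [load 35/60]
  35 → USB stick 6 (new)  [load 35/60]
  15 → USB stick 1  [load 55/60]
  40 → USB stick 7 (new)  [load 40/60]
  55 → USB stick 8 (new)  [load 55/60]
  15 → USB stick 5  [load 50/60]
  20 → USB stick 6  [load 55/60]
  10 → USB stick 2  [load 60/60]
8 USB sticks opened.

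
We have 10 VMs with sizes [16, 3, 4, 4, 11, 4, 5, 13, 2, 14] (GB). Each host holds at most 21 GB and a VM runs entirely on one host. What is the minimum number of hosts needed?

4

Total = 16 + 14 + 13 + 11 + 5 + 4 + 4 + 4 + 3 + 2 = 76 GB.
Lower bound: ⌈76/21⌉ = 4 hosts.
A packing using 4 hosts:
  host 1: 16 + 5 = 21
  host 2: 14 + 4 + 3 = 21
  host 3: 13 + 4 + 4 = 21
  host 4: 11 + 2 = 13
This matches the lower bound, so 4 is optimal.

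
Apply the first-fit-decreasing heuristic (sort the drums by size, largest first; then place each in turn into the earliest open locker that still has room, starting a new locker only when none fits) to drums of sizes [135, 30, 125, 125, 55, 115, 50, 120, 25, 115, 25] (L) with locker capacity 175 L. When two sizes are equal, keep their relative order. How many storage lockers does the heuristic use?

Sorted descending: 135, 125, 125, 120, 115, 115, 55, 50, 30, 25, 25.
  135 → locker 1 (new)  [load 135/175]
  125 → locker 2 (new)  [load 125/175]
  125 → locker 3 (new)  [load 125/175]
  120 → locker 4 (new)  [load 120/175]
  115 → locker 5 (new)  [load 115/175]
  115 → locker 6 (new)  [load 115/175]
  55 → locker 4  [load 175/175]
  50 → locker 2  [load 175/175]
  30 → locker 1  [load 165/175]
  25 → locker 3  [load 150/175]
  25 → locker 3  [load 175/175]
6 storage lockers opened.

6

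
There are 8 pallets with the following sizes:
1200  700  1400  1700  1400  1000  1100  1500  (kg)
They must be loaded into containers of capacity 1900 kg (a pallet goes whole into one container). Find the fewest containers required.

Total = 1700 + 1500 + 1400 + 1400 + 1200 + 1100 + 1000 + 700 = 10000 kg.
Lower bound: ⌈10000/1900⌉ = 6 containers.
Also, 7 pallets each exceed 950 kg, and no two of those can share a container, so at least 7 containers are needed.
A packing using 7 containers:
  container 1: 1700 = 1700
  container 2: 1500 = 1500
  container 3: 1400 = 1400
  container 4: 1400 = 1400
  container 5: 1200 + 700 = 1900
  container 6: 1100 = 1100
  container 7: 1000 = 1000
This matches the lower bound, so 7 is optimal.

7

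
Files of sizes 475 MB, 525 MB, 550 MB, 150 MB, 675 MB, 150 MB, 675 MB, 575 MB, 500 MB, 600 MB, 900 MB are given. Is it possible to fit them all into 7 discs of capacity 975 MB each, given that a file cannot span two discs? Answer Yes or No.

No

Total = 5775 MB; ⌈5775/975⌉ = 6.
8 files each exceed half the capacity and cannot share a disc, forcing at least 8 discs.
At least 8 discs are required, but only 7 are allowed.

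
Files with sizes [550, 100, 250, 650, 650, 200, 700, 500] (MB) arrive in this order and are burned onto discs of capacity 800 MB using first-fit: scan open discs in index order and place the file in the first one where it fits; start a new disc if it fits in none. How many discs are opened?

  550 → disc 1 (new)  [load 550/800]
  100 → disc 1  [load 650/800]
  250 → disc 2 (new)  [load 250/800]
  650 → disc 3 (new)  [load 650/800]
  650 → disc 4 (new)  [load 650/800]
  200 → disc 2  [load 450/800]
  700 → disc 5 (new)  [load 700/800]
  500 → disc 6 (new)  [load 500/800]
6 discs opened.

6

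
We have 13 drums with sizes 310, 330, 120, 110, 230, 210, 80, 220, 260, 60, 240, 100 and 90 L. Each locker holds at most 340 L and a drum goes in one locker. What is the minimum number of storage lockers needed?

Total = 330 + 310 + 260 + 240 + 230 + 220 + 210 + 120 + 110 + 100 + 90 + 80 + 60 = 2360 L.
Lower bound: ⌈2360/340⌉ = 7 storage lockers.
A packing using 8 storage lockers:
  locker 1: 330 = 330
  locker 2: 310 = 310
  locker 3: 260 + 80 = 340
  locker 4: 240 + 100 = 340
  locker 5: 230 + 110 = 340
  locker 6: 220 + 120 = 340
  locker 7: 210 + 90 = 300
  locker 8: 60 = 60
No arrangement into 7 storage lockers stays within capacity, so 8 is optimal.

8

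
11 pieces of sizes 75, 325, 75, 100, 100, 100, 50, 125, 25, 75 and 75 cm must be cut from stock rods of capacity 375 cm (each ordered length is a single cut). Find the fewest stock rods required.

3

Total = 325 + 125 + 100 + 100 + 100 + 75 + 75 + 75 + 75 + 50 + 25 = 1125 cm.
Lower bound: ⌈1125/375⌉ = 3 stock rods.
A packing using 3 stock rods:
  stock rod 1: 325 + 50 = 375
  stock rod 2: 125 + 100 + 75 + 75 = 375
  stock rod 3: 100 + 100 + 75 + 75 + 25 = 375
This matches the lower bound, so 3 is optimal.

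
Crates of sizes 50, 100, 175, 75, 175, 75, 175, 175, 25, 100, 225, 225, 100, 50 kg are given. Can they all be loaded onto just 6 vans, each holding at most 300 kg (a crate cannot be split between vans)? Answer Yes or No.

A valid assignment using 6 vans:
  van 1: 225 + 75 = 300
  van 2: 225 + 75 = 300
  van 3: 175 + 100 + 25 = 300
  van 4: 175 + 100 = 275
  van 5: 175 + 100 = 275
  van 6: 175 + 50 + 50 = 275
Every load is within 300 kg, so 6 vans suffice.

Yes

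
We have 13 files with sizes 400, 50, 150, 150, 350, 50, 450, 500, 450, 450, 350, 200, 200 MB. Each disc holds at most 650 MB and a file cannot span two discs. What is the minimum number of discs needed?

7

Total = 500 + 450 + 450 + 450 + 400 + 350 + 350 + 200 + 200 + 150 + 150 + 50 + 50 = 3750 MB.
Lower bound: ⌈3750/650⌉ = 6 discs.
Also, 7 files each exceed 325 MB, and no two of those can share a disc, so at least 7 discs are needed.
A packing using 7 discs:
  disc 1: 500 + 150 = 650
  disc 2: 450 + 200 = 650
  disc 3: 450 + 200 = 650
  disc 4: 450 + 150 + 50 = 650
  disc 5: 400 + 50 = 450
  disc 6: 350 = 350
  disc 7: 350 = 350
This matches the lower bound, so 7 is optimal.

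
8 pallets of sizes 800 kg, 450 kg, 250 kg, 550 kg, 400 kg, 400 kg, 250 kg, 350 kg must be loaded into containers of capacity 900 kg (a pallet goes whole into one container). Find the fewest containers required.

4

Total = 800 + 550 + 450 + 400 + 400 + 350 + 250 + 250 = 3450 kg.
Lower bound: ⌈3450/900⌉ = 4 containers.
A packing using 4 containers:
  container 1: 800 = 800
  container 2: 550 + 350 = 900
  container 3: 450 + 400 = 850
  container 4: 400 + 250 + 250 = 900
This matches the lower bound, so 4 is optimal.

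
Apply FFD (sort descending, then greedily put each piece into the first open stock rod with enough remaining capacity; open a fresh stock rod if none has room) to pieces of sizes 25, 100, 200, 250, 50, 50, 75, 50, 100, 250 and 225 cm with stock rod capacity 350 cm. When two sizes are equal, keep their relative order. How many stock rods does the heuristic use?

Sorted descending: 250, 250, 225, 200, 100, 100, 75, 50, 50, 50, 25.
  250 → stock rod 1 (new)  [load 250/350]
  250 → stock rod 2 (new)  [load 250/350]
  225 → stock rod 3 (new)  [load 225/350]
  200 → stock rod 4 (new)  [load 200/350]
  100 → stock rod 1  [load 350/350]
  100 → stock rod 2  [load 350/350]
  75 → stock rod 3  [load 300/350]
  50 → stock rod 3  [load 350/350]
  50 → stock rod 4  [load 250/350]
  50 → stock rod 4  [load 300/350]
  25 → stock rod 4  [load 325/350]
4 stock rods opened.

4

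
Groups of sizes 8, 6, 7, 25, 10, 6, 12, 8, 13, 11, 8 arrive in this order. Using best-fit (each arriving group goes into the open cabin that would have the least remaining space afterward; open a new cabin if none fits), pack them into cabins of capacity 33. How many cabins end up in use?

4

  8 → cabin 1 (new)  [load 8/33]
  6 → cabin 1  [load 14/33]
  7 → cabin 1  [load 21/33]
  25 → cabin 2 (new)  [load 25/33]
  10 → cabin 1  [load 31/33]
  6 → cabin 2  [load 31/33]
  12 → cabin 3 (new)  [load 12/33]
  8 → cabin 3  [load 20/33]
  13 → cabin 3  [load 33/33]
  11 → cabin 4 (new)  [load 11/33]
  8 → cabin 4  [load 19/33]
4 cabins opened.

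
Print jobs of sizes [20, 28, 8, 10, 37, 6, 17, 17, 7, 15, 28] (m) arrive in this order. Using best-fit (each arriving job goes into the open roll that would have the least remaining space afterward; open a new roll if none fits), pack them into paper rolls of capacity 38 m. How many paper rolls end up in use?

6

  20 → roll 1 (new)  [load 20/38]
  28 → roll 2 (new)  [load 28/38]
  8 → roll 2  [load 36/38]
  10 → roll 1  [load 30/38]
  37 → roll 3 (new)  [load 37/38]
  6 → roll 1  [load 36/38]
  17 → roll 4 (new)  [load 17/38]
  17 → roll 4  [load 34/38]
  7 → roll 5 (new)  [load 7/38]
  15 → roll 5  [load 22/38]
  28 → roll 6 (new)  [load 28/38]
6 paper rolls opened.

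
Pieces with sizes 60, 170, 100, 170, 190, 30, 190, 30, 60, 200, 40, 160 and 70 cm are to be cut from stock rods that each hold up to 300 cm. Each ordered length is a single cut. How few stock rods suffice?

Total = 200 + 190 + 190 + 170 + 170 + 160 + 100 + 70 + 60 + 60 + 40 + 30 + 30 = 1470 cm.
Lower bound: ⌈1470/300⌉ = 5 stock rods.
Also, 6 pieces each exceed 150 cm, and no two of those can share a stock rod, so at least 6 stock rods are needed.
A packing using 6 stock rods:
  stock rod 1: 200 + 100 = 300
  stock rod 2: 190 + 70 + 40 = 300
  stock rod 3: 190 + 60 + 30 = 280
  stock rod 4: 170 + 60 + 30 = 260
  stock rod 5: 170 = 170
  stock rod 6: 160 = 160
This matches the lower bound, so 6 is optimal.

6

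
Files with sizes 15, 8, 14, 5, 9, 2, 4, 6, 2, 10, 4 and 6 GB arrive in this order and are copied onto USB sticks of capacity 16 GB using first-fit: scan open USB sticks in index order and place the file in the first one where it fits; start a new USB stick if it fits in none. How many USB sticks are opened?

6

  15 → USB stick 1 (new)  [load 15/16]
  8 → USB stick 2 (new)  [load 8/16]
  14 → USB stick 3 (new)  [load 14/16]
  5 → USB stick 2  [load 13/16]
  9 → USB stick 4 (new)  [load 9/16]
  2 → USB stick 2  [load 15/16]
  4 → USB stick 4  [load 13/16]
  6 → USB stick 5 (new)  [load 6/16]
  2 → USB stick 3  [load 16/16]
  10 → USB stick 5  [load 16/16]
  4 → USB stick 6 (new)  [load 4/16]
  6 → USB stick 6  [load 10/16]
6 USB sticks opened.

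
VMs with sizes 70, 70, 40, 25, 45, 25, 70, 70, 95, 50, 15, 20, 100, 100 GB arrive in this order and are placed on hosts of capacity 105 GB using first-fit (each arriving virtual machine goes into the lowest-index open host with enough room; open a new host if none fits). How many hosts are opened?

9

  70 → host 1 (new)  [load 70/105]
  70 → host 2 (new)  [load 70/105]
  40 → host 3 (new)  [load 40/105]
  25 → host 1  [load 95/105]
  45 → host 3  [load 85/105]
  25 → host 2  [load 95/105]
  70 → host 4 (new)  [load 70/105]
  70 → host 5 (new)  [load 70/105]
  95 → host 6 (new)  [load 95/105]
  50 → host 7 (new)  [load 50/105]
  15 → host 3  [load 100/105]
  20 → host 4  [load 90/105]
  100 → host 8 (new)  [load 100/105]
  100 → host 9 (new)  [load 100/105]
9 hosts opened.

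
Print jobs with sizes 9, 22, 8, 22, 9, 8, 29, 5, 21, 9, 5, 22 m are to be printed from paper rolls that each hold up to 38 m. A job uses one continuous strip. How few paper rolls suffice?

Total = 29 + 22 + 22 + 22 + 21 + 9 + 9 + 9 + 8 + 8 + 5 + 5 = 169 m.
Lower bound: ⌈169/38⌉ = 5 paper rolls.
A packing using 5 paper rolls:
  roll 1: 29 + 9 = 38
  roll 2: 22 + 9 + 5 = 36
  roll 3: 22 + 9 + 5 = 36
  roll 4: 22 + 8 + 8 = 38
  roll 5: 21 = 21
This matches the lower bound, so 5 is optimal.

5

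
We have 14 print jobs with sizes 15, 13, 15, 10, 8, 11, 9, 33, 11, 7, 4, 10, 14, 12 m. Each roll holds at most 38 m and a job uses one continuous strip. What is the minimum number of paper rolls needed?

5

Total = 33 + 15 + 15 + 14 + 13 + 12 + 11 + 11 + 10 + 10 + 9 + 8 + 7 + 4 = 172 m.
Lower bound: ⌈172/38⌉ = 5 paper rolls.
A packing using 5 paper rolls:
  roll 1: 33 + 4 = 37
  roll 2: 15 + 15 + 8 = 38
  roll 3: 14 + 13 + 11 = 38
  roll 4: 12 + 11 + 10 = 33
  roll 5: 10 + 9 + 7 = 26
This matches the lower bound, so 5 is optimal.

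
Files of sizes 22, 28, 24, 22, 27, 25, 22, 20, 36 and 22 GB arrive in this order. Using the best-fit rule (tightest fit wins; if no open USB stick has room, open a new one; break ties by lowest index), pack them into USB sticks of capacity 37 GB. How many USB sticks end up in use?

  22 → USB stick 1 (new)  [load 22/37]
  28 → USB stick 2 (new)  [load 28/37]
  24 → USB stick 3 (new)  [load 24/37]
  22 → USB stick 4 (new)  [load 22/37]
  27 → USB stick 5 (new)  [load 27/37]
  25 → USB stick 6 (new)  [load 25/37]
  22 → USB stick 7 (new)  [load 22/37]
  20 → USB stick 8 (new)  [load 20/37]
  36 → USB stick 9 (new)  [load 36/37]
  22 → USB stick 10 (new)  [load 22/37]
10 USB sticks opened.

10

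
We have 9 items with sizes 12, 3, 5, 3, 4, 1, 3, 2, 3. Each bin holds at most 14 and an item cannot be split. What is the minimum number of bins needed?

3

Total = 12 + 5 + 4 + 3 + 3 + 3 + 3 + 2 + 1 = 36.
Lower bound: ⌈36/14⌉ = 3 bins.
A packing using 3 bins:
  bin 1: 12 + 2 = 14
  bin 2: 5 + 4 + 3 + 1 = 13
  bin 3: 3 + 3 + 3 = 9
This matches the lower bound, so 3 is optimal.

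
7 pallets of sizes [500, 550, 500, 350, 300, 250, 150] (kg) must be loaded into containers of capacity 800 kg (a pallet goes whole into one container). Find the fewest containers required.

Total = 550 + 500 + 500 + 350 + 300 + 250 + 150 = 2600 kg.
Lower bound: ⌈2600/800⌉ = 4 containers.
A packing using 4 containers:
  container 1: 550 + 250 = 800
  container 2: 500 + 300 = 800
  container 3: 500 + 150 = 650
  container 4: 350 = 350
This matches the lower bound, so 4 is optimal.

4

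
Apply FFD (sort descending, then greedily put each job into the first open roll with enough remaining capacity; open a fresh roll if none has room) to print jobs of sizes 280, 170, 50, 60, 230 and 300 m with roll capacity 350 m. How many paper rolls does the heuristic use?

Sorted descending: 300, 280, 230, 170, 60, 50.
  300 → roll 1 (new)  [load 300/350]
  280 → roll 2 (new)  [load 280/350]
  230 → roll 3 (new)  [load 230/350]
  170 → roll 4 (new)  [load 170/350]
  60 → roll 2  [load 340/350]
  50 → roll 1  [load 350/350]
4 paper rolls opened.

4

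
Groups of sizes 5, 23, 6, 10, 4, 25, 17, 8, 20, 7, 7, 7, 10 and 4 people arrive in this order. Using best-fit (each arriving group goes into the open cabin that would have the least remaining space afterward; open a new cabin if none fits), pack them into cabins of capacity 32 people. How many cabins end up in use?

5

  5 → cabin 1 (new)  [load 5/32]
  23 → cabin 1  [load 28/32]
  6 → cabin 2 (new)  [load 6/32]
  10 → cabin 2  [load 16/32]
  4 → cabin 1  [load 32/32]
  25 → cabin 3 (new)  [load 25/32]
  17 → cabin 4 (new)  [load 17/32]
  8 → cabin 4  [load 25/32]
  20 → cabin 5 (new)  [load 20/32]
  7 → cabin 3  [load 32/32]
  7 → cabin 4  [load 32/32]
  7 → cabin 5  [load 27/32]
  10 → cabin 2  [load 26/32]
  4 → cabin 5  [load 31/32]
5 cabins opened.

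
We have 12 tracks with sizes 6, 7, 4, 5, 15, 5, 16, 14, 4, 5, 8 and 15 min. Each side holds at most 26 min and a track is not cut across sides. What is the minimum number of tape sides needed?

4

Total = 16 + 15 + 15 + 14 + 8 + 7 + 6 + 5 + 5 + 5 + 4 + 4 = 104 min.
Lower bound: ⌈104/26⌉ = 4 tape sides.
A packing using 4 tape sides:
  side 1: 16 + 5 + 5 = 26
  side 2: 15 + 7 + 4 = 26
  side 3: 15 + 6 + 5 = 26
  side 4: 14 + 8 + 4 = 26
This matches the lower bound, so 4 is optimal.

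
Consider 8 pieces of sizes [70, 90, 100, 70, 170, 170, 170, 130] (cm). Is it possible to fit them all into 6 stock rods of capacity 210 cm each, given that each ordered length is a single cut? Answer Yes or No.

Yes

A valid assignment using 6 stock rods:
  stock rod 1: 170 = 170
  stock rod 2: 170 = 170
  stock rod 3: 170 = 170
  stock rod 4: 130 + 70 = 200
  stock rod 5: 100 + 90 = 190
  stock rod 6: 70 = 70
Every load is within 210 cm, so 6 stock rods suffice.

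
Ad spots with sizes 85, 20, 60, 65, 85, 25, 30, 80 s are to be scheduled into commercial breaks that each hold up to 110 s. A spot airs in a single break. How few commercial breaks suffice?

5

Total = 85 + 85 + 80 + 65 + 60 + 30 + 25 + 20 = 450 s.
Lower bound: ⌈450/110⌉ = 5 commercial breaks.
A packing using 5 commercial breaks:
  break 1: 85 + 25 = 110
  break 2: 85 + 20 = 105
  break 3: 80 + 30 = 110
  break 4: 65 = 65
  break 5: 60 = 60
This matches the lower bound, so 5 is optimal.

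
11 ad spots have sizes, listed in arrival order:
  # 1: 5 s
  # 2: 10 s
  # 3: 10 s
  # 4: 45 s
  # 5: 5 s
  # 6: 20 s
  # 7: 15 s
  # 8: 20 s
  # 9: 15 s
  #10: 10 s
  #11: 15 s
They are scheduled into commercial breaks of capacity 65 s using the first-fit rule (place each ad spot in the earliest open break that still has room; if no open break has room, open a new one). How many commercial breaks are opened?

3

  5 → break 1 (new)  [load 5/65]
  10 → break 1  [load 15/65]
  10 → break 1  [load 25/65]
  45 → break 2 (new)  [load 45/65]
  5 → break 1  [load 30/65]
  20 → break 1  [load 50/65]
  15 → break 1  [load 65/65]
  20 → break 2  [load 65/65]
  15 → break 3 (new)  [load 15/65]
  10 → break 3  [load 25/65]
  15 → break 3  [load 40/65]
3 commercial breaks opened.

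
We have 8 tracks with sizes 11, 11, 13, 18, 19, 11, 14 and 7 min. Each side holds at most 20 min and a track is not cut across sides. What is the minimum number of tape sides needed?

Total = 19 + 18 + 14 + 13 + 11 + 11 + 11 + 7 = 104 min.
Lower bound: ⌈104/20⌉ = 6 tape sides.
Also, 7 tracks each exceed 10 min, and no two of those can share a side, so at least 7 tape sides are needed.
A packing using 7 tape sides:
  side 1: 19 = 19
  side 2: 18 = 18
  side 3: 14 = 14
  side 4: 13 + 7 = 20
  side 5: 11 = 11
  side 6: 11 = 11
  side 7: 11 = 11
This matches the lower bound, so 7 is optimal.

7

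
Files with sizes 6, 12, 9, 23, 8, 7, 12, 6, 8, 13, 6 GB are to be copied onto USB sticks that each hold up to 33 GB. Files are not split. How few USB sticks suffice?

4

Total = 23 + 13 + 12 + 12 + 9 + 8 + 8 + 7 + 6 + 6 + 6 = 110 GB.
Lower bound: ⌈110/33⌉ = 4 USB sticks.
A packing using 4 USB sticks:
  USB stick 1: 23 + 9 = 32
  USB stick 2: 13 + 12 + 8 = 33
  USB stick 3: 12 + 8 + 7 + 6 = 33
  USB stick 4: 6 + 6 = 12
This matches the lower bound, so 4 is optimal.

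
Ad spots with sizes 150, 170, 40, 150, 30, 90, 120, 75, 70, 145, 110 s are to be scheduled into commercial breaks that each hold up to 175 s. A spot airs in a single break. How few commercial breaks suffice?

Total = 170 + 150 + 150 + 145 + 120 + 110 + 90 + 75 + 70 + 40 + 30 = 1150 s.
Lower bound: ⌈1150/175⌉ = 7 commercial breaks.
A packing using 8 commercial breaks:
  break 1: 170 = 170
  break 2: 150 = 150
  break 3: 150 = 150
  break 4: 145 + 30 = 175
  break 5: 120 + 40 = 160
  break 6: 110 = 110
  break 7: 90 + 75 = 165
  break 8: 70 = 70
No arrangement into 7 commercial breaks stays within capacity, so 8 is optimal.

8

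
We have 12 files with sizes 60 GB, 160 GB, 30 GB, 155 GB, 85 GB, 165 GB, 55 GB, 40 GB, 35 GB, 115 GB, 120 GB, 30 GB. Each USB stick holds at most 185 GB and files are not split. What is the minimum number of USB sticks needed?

6

Total = 165 + 160 + 155 + 120 + 115 + 85 + 60 + 55 + 40 + 35 + 30 + 30 = 1050 GB.
Lower bound: ⌈1050/185⌉ = 6 USB sticks.
A packing using 6 USB sticks:
  USB stick 1: 165 = 165
  USB stick 2: 160 = 160
  USB stick 3: 155 + 30 = 185
  USB stick 4: 120 + 60 = 180
  USB stick 5: 115 + 40 + 30 = 185
  USB stick 6: 85 + 55 + 35 = 175
This matches the lower bound, so 6 is optimal.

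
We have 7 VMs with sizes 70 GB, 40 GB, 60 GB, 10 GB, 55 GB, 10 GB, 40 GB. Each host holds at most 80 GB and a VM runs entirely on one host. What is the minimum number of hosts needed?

4

Total = 70 + 60 + 55 + 40 + 40 + 10 + 10 = 285 GB.
Lower bound: ⌈285/80⌉ = 4 hosts.
A packing using 4 hosts:
  host 1: 70 + 10 = 80
  host 2: 60 + 10 = 70
  host 3: 55 = 55
  host 4: 40 + 40 = 80
This matches the lower bound, so 4 is optimal.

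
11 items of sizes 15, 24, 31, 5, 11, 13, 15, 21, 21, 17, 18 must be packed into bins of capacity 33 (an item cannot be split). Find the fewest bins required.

Total = 31 + 24 + 21 + 21 + 18 + 17 + 15 + 15 + 13 + 11 + 5 = 191.
Lower bound: ⌈191/33⌉ = 6 bins.
A packing using 7 bins:
  bin 1: 31 = 31
  bin 2: 24 + 5 = 29
  bin 3: 21 + 11 = 32
  bin 4: 21 = 21
  bin 5: 18 + 15 = 33
  bin 6: 17 + 15 = 32
  bin 7: 13 = 13
No arrangement into 6 bins stays within capacity, so 7 is optimal.

7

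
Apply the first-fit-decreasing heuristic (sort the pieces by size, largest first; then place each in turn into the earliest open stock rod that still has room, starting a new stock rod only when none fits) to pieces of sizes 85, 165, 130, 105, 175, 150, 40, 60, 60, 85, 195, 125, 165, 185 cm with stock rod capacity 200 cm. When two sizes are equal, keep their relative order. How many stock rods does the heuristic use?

Sorted descending: 195, 185, 175, 165, 165, 150, 130, 125, 105, 85, 85, 60, 60, 40.
  195 → stock rod 1 (new)  [load 195/200]
  185 → stock rod 2 (new)  [load 185/200]
  175 → stock rod 3 (new)  [load 175/200]
  165 → stock rod 4 (new)  [load 165/200]
  165 → stock rod 5 (new)  [load 165/200]
  150 → stock rod 6 (new)  [load 150/200]
  130 → stock rod 7 (new)  [load 130/200]
  125 → stock rod 8 (new)  [load 125/200]
  105 → stock rod 9 (new)  [load 105/200]
  85 → stock rod 9  [load 190/200]
  85 → stock rod 10 (new)  [load 85/200]
  60 → stock rod 7  [load 190/200]
  60 → stock rod 8  [load 185/200]
  40 → stock rod 6  [load 190/200]
10 stock rods opened.

10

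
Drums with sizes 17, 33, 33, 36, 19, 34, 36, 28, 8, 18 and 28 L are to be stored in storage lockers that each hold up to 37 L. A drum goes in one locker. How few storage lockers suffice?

Total = 36 + 36 + 34 + 33 + 33 + 28 + 28 + 19 + 18 + 17 + 8 = 290 L.
Lower bound: ⌈290/37⌉ = 8 storage lockers.
A packing using 9 storage lockers:
  locker 1: 36 = 36
  locker 2: 36 = 36
  locker 3: 34 = 34
  locker 4: 33 = 33
  locker 5: 33 = 33
  locker 6: 28 + 8 = 36
  locker 7: 28 = 28
  locker 8: 19 + 18 = 37
  locker 9: 17 = 17
No arrangement into 8 storage lockers stays within capacity, so 9 is optimal.

9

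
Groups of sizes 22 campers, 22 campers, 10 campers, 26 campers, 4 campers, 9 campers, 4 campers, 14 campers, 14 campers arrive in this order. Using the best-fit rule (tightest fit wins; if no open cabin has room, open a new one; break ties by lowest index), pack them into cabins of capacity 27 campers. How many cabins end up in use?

  22 → cabin 1 (new)  [load 22/27]
  22 → cabin 2 (new)  [load 22/27]
  10 → cabin 3 (new)  [load 10/27]
  26 → cabin 4 (new)  [load 26/27]
  4 → cabin 1  [load 26/27]
  9 → cabin 3  [load 19/27]
  4 → cabin 2  [load 26/27]
  14 → cabin 5 (new)  [load 14/27]
  14 → cabin 6 (new)  [load 14/27]
6 cabins opened.

6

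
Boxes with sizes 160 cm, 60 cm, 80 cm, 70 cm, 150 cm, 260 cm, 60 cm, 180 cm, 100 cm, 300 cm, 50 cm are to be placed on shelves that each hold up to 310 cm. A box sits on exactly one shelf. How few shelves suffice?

5

Total = 300 + 260 + 180 + 160 + 150 + 100 + 80 + 70 + 60 + 60 + 50 = 1470 cm.
Lower bound: ⌈1470/310⌉ = 5 shelves.
A packing using 5 shelves:
  shelf 1: 300 = 300
  shelf 2: 260 + 50 = 310
  shelf 3: 180 + 100 = 280
  shelf 4: 160 + 150 = 310
  shelf 5: 80 + 70 + 60 + 60 = 270
This matches the lower bound, so 5 is optimal.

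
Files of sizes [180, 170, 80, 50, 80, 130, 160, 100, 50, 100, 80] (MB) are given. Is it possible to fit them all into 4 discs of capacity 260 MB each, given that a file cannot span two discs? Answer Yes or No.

No

Total = 1180 MB; ⌈1180/260⌉ = 5.
At least 5 discs are required, but only 4 are allowed.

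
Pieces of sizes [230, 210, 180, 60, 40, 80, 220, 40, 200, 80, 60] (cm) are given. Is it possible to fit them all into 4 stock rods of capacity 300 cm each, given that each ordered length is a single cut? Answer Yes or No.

Total = 1400 cm; ⌈1400/300⌉ = 5.
At least 5 stock rods are required, but only 4 are allowed.

No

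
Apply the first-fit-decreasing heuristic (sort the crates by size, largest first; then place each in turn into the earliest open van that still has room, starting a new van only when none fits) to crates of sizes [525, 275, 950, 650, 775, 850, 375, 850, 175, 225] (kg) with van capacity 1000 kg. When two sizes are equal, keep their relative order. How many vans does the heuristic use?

Sorted descending: 950, 850, 850, 775, 650, 525, 375, 275, 225, 175.
  950 → van 1 (new)  [load 950/1000]
  850 → van 2 (new)  [load 850/1000]
  850 → van 3 (new)  [load 850/1000]
  775 → van 4 (new)  [load 775/1000]
  650 → van 5 (new)  [load 650/1000]
  525 → van 6 (new)  [load 525/1000]
  375 → van 6  [load 900/1000]
  275 → van 5  [load 925/1000]
  225 → van 4  [load 1000/1000]
  175 → van 7 (new)  [load 175/1000]
7 vans opened.

7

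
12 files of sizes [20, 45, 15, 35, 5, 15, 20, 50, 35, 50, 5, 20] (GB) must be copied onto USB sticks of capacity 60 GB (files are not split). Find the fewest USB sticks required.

6

Total = 50 + 50 + 45 + 35 + 35 + 20 + 20 + 20 + 15 + 15 + 5 + 5 = 315 GB.
Lower bound: ⌈315/60⌉ = 6 USB sticks.
A packing using 6 USB sticks:
  USB stick 1: 50 + 5 + 5 = 60
  USB stick 2: 50 = 50
  USB stick 3: 45 + 15 = 60
  USB stick 4: 35 + 20 = 55
  USB stick 5: 35 + 20 = 55
  USB stick 6: 20 + 15 = 35
This matches the lower bound, so 6 is optimal.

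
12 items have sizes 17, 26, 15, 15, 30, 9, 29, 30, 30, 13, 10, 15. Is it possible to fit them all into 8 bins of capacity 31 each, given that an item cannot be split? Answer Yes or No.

No

Total = 239; ⌈239/31⌉ = 8.
The bound of 8 does not rule out 8, but exhaustive search shows no assignment into 8 bins of capacity 31 exists — the minimum is 9.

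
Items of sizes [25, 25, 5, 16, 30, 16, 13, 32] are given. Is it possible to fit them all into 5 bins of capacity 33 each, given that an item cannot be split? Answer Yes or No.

No

Total = 162; ⌈162/33⌉ = 5.
The bound of 5 does not rule out 5, but exhaustive search shows no assignment into 5 bins of capacity 33 exists — the minimum is 6.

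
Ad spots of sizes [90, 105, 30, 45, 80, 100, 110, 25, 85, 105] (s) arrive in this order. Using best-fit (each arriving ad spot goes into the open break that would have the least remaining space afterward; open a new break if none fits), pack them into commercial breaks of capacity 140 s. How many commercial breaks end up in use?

7

  90 → break 1 (new)  [load 90/140]
  105 → break 2 (new)  [load 105/140]
  30 → break 2  [load 135/140]
  45 → break 1  [load 135/140]
  80 → break 3 (new)  [load 80/140]
  100 → break 4 (new)  [load 100/140]
  110 → break 5 (new)  [load 110/140]
  25 → break 5  [load 135/140]
  85 → break 6 (new)  [load 85/140]
  105 → break 7 (new)  [load 105/140]
7 commercial breaks opened.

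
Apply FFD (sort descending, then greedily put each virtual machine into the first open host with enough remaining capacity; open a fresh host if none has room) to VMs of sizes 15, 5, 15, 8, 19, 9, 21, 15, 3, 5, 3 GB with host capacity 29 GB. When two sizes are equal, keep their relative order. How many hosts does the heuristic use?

5

Sorted descending: 21, 19, 15, 15, 15, 9, 8, 5, 5, 3, 3.
  21 → host 1 (new)  [load 21/29]
  19 → host 2 (new)  [load 19/29]
  15 → host 3 (new)  [load 15/29]
  15 → host 4 (new)  [load 15/29]
  15 → host 5 (new)  [load 15/29]
  9 → host 2  [load 28/29]
  8 → host 1  [load 29/29]
  5 → host 3  [load 20/29]
  5 → host 3  [load 25/29]
  3 → host 3  [load 28/29]
  3 → host 4  [load 18/29]
5 hosts opened.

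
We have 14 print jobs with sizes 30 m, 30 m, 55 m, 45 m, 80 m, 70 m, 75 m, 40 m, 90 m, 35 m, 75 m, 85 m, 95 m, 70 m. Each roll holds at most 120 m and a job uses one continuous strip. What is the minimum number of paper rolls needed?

Total = 95 + 90 + 85 + 80 + 75 + 75 + 70 + 70 + 55 + 45 + 40 + 35 + 30 + 30 = 875 m.
Lower bound: ⌈875/120⌉ = 8 paper rolls.
A packing using 9 paper rolls:
  roll 1: 95 = 95
  roll 2: 90 + 30 = 120
  roll 3: 85 + 35 = 120
  roll 4: 80 + 40 = 120
  roll 5: 75 + 45 = 120
  roll 6: 75 + 30 = 105
  roll 7: 70 = 70
  roll 8: 70 = 70
  roll 9: 55 = 55
No arrangement into 8 paper rolls stays within capacity, so 9 is optimal.

9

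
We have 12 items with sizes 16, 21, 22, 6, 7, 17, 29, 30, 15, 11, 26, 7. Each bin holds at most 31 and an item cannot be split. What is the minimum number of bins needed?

8

Total = 30 + 29 + 26 + 22 + 21 + 17 + 16 + 15 + 11 + 7 + 7 + 6 = 207.
Lower bound: ⌈207/31⌉ = 7 bins.
A packing using 8 bins:
  bin 1: 30 = 30
  bin 2: 29 = 29
  bin 3: 26 = 26
  bin 4: 22 + 7 = 29
  bin 5: 21 + 7 = 28
  bin 6: 17 + 11 = 28
  bin 7: 16 + 15 = 31
  bin 8: 6 = 6
No arrangement into 7 bins stays within capacity, so 8 is optimal.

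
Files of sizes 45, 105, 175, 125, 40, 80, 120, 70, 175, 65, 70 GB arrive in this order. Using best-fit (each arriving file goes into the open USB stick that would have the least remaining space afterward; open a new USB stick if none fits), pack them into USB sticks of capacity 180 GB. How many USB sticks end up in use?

7

  45 → USB stick 1 (new)  [load 45/180]
  105 → USB stick 1  [load 150/180]
  175 → USB stick 2 (new)  [load 175/180]
  125 → USB stick 3 (new)  [load 125/180]
  40 → USB stick 3  [load 165/180]
  80 → USB stick 4 (new)  [load 80/180]
  120 → USB stick 5 (new)  [load 120/180]
  70 → USB stick 4  [load 150/180]
  175 → USB stick 6 (new)  [load 175/180]
  65 → USB stick 7 (new)  [load 65/180]
  70 → USB stick 7  [load 135/180]
7 USB sticks opened.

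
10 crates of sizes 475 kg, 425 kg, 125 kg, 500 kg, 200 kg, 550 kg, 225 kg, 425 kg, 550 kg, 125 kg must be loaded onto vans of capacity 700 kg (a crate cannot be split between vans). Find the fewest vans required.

6

Total = 550 + 550 + 500 + 475 + 425 + 425 + 225 + 200 + 125 + 125 = 3600 kg.
Lower bound: ⌈3600/700⌉ = 6 vans.
A packing using 6 vans:
  van 1: 550 + 125 = 675
  van 2: 550 + 125 = 675
  van 3: 500 + 200 = 700
  van 4: 475 + 225 = 700
  van 5: 425 = 425
  van 6: 425 = 425
This matches the lower bound, so 6 is optimal.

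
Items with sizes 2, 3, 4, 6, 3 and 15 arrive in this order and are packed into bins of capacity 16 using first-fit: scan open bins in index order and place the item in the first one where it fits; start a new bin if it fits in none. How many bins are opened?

3

  2 → bin 1 (new)  [load 2/16]
  3 → bin 1  [load 5/16]
  4 → bin 1  [load 9/16]
  6 → bin 1  [load 15/16]
  3 → bin 2 (new)  [load 3/16]
  15 → bin 3 (new)  [load 15/16]
3 bins opened.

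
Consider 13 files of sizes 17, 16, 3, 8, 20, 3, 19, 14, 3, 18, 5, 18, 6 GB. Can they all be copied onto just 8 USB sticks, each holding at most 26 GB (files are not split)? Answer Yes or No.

Yes

A valid assignment using 7 USB sticks:
  USB stick 1: 20 + 6 = 26
  USB stick 2: 19 + 5 = 24
  USB stick 3: 18 + 8 = 26
  USB stick 4: 18 + 3 + 3 = 24
  USB stick 5: 17 + 3 = 20
  USB stick 6: 16 = 16
  USB stick 7: 14 = 14
That uses only 7 ≤ 8, so 8 USB sticks are enough.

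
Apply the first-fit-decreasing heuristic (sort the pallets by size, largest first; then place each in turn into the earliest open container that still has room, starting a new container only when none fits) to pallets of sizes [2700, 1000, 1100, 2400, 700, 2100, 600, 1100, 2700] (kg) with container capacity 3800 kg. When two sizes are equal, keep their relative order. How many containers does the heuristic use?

4

Sorted descending: 2700, 2700, 2400, 2100, 1100, 1100, 1000, 700, 600.
  2700 → container 1 (new)  [load 2700/3800]
  2700 → container 2 (new)  [load 2700/3800]
  2400 → container 3 (new)  [load 2400/3800]
  2100 → container 4 (new)  [load 2100/3800]
  1100 → container 1  [load 3800/3800]
  1100 → container 2  [load 3800/3800]
  1000 → container 3  [load 3400/3800]
  700 → container 4  [load 2800/3800]
  600 → container 4  [load 3400/3800]
4 containers opened.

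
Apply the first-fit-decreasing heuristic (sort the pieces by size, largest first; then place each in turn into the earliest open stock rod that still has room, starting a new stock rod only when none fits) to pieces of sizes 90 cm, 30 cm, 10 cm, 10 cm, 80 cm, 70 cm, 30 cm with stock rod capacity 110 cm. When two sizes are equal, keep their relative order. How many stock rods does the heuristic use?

Sorted descending: 90, 80, 70, 30, 30, 10, 10.
  90 → stock rod 1 (new)  [load 90/110]
  80 → stock rod 2 (new)  [load 80/110]
  70 → stock rod 3 (new)  [load 70/110]
  30 → stock rod 2  [load 110/110]
  30 → stock rod 3  [load 100/110]
  10 → stock rod 1  [load 100/110]
  10 → stock rod 1  [load 110/110]
3 stock rods opened.

3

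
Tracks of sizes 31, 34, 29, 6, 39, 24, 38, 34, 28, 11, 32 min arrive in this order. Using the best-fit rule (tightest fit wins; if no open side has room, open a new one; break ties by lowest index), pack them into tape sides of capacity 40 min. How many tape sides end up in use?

9

  31 → side 1 (new)  [load 31/40]
  34 → side 2 (new)  [load 34/40]
  29 → side 3 (new)  [load 29/40]
  6 → side 2  [load 40/40]
  39 → side 4 (new)  [load 39/40]
  24 → side 5 (new)  [load 24/40]
  38 → side 6 (new)  [load 38/40]
  34 → side 7 (new)  [load 34/40]
  28 → side 8 (new)  [load 28/40]
  11 → side 3  [load 40/40]
  32 → side 9 (new)  [load 32/40]
9 tape sides opened.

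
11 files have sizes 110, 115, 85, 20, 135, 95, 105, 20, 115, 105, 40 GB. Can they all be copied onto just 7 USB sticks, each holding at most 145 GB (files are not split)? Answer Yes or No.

Total = 945 GB; ⌈945/145⌉ = 7.
8 files each exceed half the capacity and cannot share a USB stick, forcing at least 8 USB sticks.
At least 8 USB sticks are required, but only 7 are allowed.

No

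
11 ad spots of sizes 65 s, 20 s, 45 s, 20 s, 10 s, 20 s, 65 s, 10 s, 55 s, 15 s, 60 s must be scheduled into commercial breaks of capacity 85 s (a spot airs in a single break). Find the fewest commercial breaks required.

5

Total = 65 + 65 + 60 + 55 + 45 + 20 + 20 + 20 + 15 + 10 + 10 = 385 s.
Lower bound: ⌈385/85⌉ = 5 commercial breaks.
A packing using 5 commercial breaks:
  break 1: 65 + 20 = 85
  break 2: 65 + 20 = 85
  break 3: 60 + 20 = 80
  break 4: 55 + 15 + 10 = 80
  break 5: 45 + 10 = 55
This matches the lower bound, so 5 is optimal.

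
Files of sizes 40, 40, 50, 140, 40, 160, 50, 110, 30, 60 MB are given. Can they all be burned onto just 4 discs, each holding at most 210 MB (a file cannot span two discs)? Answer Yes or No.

Yes

A valid assignment using 4 discs:
  disc 1: 160 + 50 = 210
  disc 2: 140 + 60 = 200
  disc 3: 110 + 50 + 40 = 200
  disc 4: 40 + 40 + 30 = 110
Every load is within 210 MB, so 4 discs suffice.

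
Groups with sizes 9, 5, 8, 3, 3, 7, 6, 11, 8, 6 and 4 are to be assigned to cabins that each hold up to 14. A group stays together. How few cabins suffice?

5

Total = 11 + 9 + 8 + 8 + 7 + 6 + 6 + 5 + 4 + 3 + 3 = 70.
Lower bound: ⌈70/14⌉ = 5 cabins.
A packing using 5 cabins:
  cabin 1: 11 + 3 = 14
  cabin 2: 9 + 5 = 14
  cabin 3: 8 + 6 = 14
  cabin 4: 8 + 6 = 14
  cabin 5: 7 + 4 + 3 = 14
This matches the lower bound, so 5 is optimal.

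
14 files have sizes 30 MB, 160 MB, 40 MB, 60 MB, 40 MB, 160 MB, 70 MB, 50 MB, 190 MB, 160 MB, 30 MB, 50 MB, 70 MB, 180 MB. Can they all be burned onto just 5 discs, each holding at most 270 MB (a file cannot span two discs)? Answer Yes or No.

A valid assignment using 5 discs:
  disc 1: 190 + 70 = 260
  disc 2: 180 + 70 = 250
  disc 3: 160 + 60 + 50 = 270
  disc 4: 160 + 50 + 40 = 250
  disc 5: 160 + 40 + 30 + 30 = 260
Every load is within 270 MB, so 5 discs suffice.

Yes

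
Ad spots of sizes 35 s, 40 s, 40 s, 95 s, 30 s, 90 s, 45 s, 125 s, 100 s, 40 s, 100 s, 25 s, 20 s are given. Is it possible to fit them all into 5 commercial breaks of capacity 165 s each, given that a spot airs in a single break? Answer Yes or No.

Yes

A valid assignment using 5 commercial breaks:
  break 1: 125 + 40 = 165
  break 2: 100 + 45 + 20 = 165
  break 3: 100 + 40 + 25 = 165
  break 4: 95 + 40 + 30 = 165
  break 5: 90 + 35 = 125
Every load is within 165 s, so 5 commercial breaks suffice.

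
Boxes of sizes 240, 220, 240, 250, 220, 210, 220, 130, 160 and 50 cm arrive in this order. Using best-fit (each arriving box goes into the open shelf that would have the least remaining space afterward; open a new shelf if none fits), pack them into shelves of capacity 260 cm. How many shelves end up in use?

  240 → shelf 1 (new)  [load 240/260]
  220 → shelf 2 (new)  [load 220/260]
  240 → shelf 3 (new)  [load 240/260]
  250 → shelf 4 (new)  [load 250/260]
  220 → shelf 5 (new)  [load 220/260]
  210 → shelf 6 (new)  [load 210/260]
  220 → shelf 7 (new)  [load 220/260]
  130 → shelf 8 (new)  [load 130/260]
  160 → shelf 9 (new)  [load 160/260]
  50 → shelf 6  [load 260/260]
9 shelves opened.

9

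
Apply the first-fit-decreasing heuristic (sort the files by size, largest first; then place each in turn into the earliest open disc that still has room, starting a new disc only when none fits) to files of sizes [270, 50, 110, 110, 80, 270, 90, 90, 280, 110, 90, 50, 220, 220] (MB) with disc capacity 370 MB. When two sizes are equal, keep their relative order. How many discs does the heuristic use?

Sorted descending: 280, 270, 270, 220, 220, 110, 110, 110, 90, 90, 90, 80, 50, 50.
  280 → disc 1 (new)  [load 280/370]
  270 → disc 2 (new)  [load 270/370]
  270 → disc 3 (new)  [load 270/370]
  220 → disc 4 (new)  [load 220/370]
  220 → disc 5 (new)  [load 220/370]
  110 → disc 4  [load 330/370]
  110 → disc 5  [load 330/370]
  110 → disc 6 (new)  [load 110/370]
  90 → disc 1  [load 370/370]
  90 → disc 2  [load 360/370]
  90 → disc 3  [load 360/370]
  80 → disc 6  [load 190/370]
  50 → disc 6  [load 240/370]
  50 → disc 6  [load 290/370]
6 discs opened.

6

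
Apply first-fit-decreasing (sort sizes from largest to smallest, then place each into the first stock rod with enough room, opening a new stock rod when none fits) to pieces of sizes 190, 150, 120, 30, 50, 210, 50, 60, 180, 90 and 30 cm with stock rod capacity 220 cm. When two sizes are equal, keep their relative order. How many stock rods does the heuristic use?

6

Sorted descending: 210, 190, 180, 150, 120, 90, 60, 50, 50, 30, 30.
  210 → stock rod 1 (new)  [load 210/220]
  190 → stock rod 2 (new)  [load 190/220]
  180 → stock rod 3 (new)  [load 180/220]
  150 → stock rod 4 (new)  [load 150/220]
  120 → stock rod 5 (new)  [load 120/220]
  90 → stock rod 5  [load 210/220]
  60 → stock rod 4  [load 210/220]
  50 → stock rod 6 (new)  [load 50/220]
  50 → stock rod 6  [load 100/220]
  30 → stock rod 2  [load 220/220]
  30 → stock rod 3  [load 210/220]
6 stock rods opened.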